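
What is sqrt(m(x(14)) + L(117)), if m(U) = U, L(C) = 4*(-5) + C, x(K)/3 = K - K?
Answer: sqrt(97) ≈ 9.8489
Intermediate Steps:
x(K) = 0 (x(K) = 3*(K - K) = 3*0 = 0)
L(C) = -20 + C
sqrt(m(x(14)) + L(117)) = sqrt(0 + (-20 + 117)) = sqrt(0 + 97) = sqrt(97)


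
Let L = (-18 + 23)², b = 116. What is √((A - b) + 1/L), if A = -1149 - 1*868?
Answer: 2*I*√13331/5 ≈ 46.184*I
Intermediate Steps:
A = -2017 (A = -1149 - 868 = -2017)
L = 25 (L = 5² = 25)
√((A - b) + 1/L) = √((-2017 - 1*116) + 1/25) = √((-2017 - 116) + 1/25) = √(-2133 + 1/25) = √(-53324/25) = 2*I*√13331/5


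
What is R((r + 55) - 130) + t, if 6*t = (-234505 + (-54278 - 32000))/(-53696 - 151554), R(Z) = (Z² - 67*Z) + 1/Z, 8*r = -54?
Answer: 6529418525263/536934000 ≈ 12161.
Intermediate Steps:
r = -27/4 (r = (⅛)*(-54) = -27/4 ≈ -6.7500)
R(Z) = 1/Z + Z² - 67*Z
t = 320783/1231500 (t = ((-234505 + (-54278 - 32000))/(-53696 - 151554))/6 = ((-234505 - 86278)/(-205250))/6 = (-320783*(-1/205250))/6 = (⅙)*(320783/205250) = 320783/1231500 ≈ 0.26048)
R((r + 55) - 130) + t = (1 + ((-27/4 + 55) - 130)²*(-67 + ((-27/4 + 55) - 130)))/((-27/4 + 55) - 130) + 320783/1231500 = (1 + (193/4 - 130)²*(-67 + (193/4 - 130)))/(193/4 - 130) + 320783/1231500 = (1 + (-327/4)²*(-67 - 327/4))/(-327/4) + 320783/1231500 = -4*(1 + (106929/16)*(-595/4))/327 + 320783/1231500 = -4*(1 - 63622755/64)/327 + 320783/1231500 = -4/327*(-63622691/64) + 320783/1231500 = 63622691/5232 + 320783/1231500 = 6529418525263/536934000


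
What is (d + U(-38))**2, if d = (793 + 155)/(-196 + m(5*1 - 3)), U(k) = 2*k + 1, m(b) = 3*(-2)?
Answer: 64786401/10201 ≈ 6351.0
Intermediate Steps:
m(b) = -6
U(k) = 1 + 2*k
d = -474/101 (d = (793 + 155)/(-196 - 6) = 948/(-202) = 948*(-1/202) = -474/101 ≈ -4.6931)
(d + U(-38))**2 = (-474/101 + (1 + 2*(-38)))**2 = (-474/101 + (1 - 76))**2 = (-474/101 - 75)**2 = (-8049/101)**2 = 64786401/10201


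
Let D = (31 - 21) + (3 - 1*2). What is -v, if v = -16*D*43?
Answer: 7568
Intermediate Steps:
D = 11 (D = 10 + (3 - 2) = 10 + 1 = 11)
v = -7568 (v = -16*11*43 = -176*43 = -7568)
-v = -1*(-7568) = 7568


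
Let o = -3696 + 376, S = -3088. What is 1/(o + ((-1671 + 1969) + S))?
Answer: -1/6110 ≈ -0.00016367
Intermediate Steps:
o = -3320
1/(o + ((-1671 + 1969) + S)) = 1/(-3320 + ((-1671 + 1969) - 3088)) = 1/(-3320 + (298 - 3088)) = 1/(-3320 - 2790) = 1/(-6110) = -1/6110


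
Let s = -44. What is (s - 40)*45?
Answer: -3780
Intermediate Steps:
(s - 40)*45 = (-44 - 40)*45 = -84*45 = -3780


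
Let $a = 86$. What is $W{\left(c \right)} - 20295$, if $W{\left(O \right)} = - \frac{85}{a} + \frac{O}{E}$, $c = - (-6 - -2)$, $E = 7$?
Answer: $- \frac{12217841}{602} \approx -20295.0$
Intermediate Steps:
$c = 4$ ($c = - (-6 + 2) = \left(-1\right) \left(-4\right) = 4$)
$W{\left(O \right)} = - \frac{85}{86} + \frac{O}{7}$
$W{\left(c \right)} - 20295 = \left(- \frac{85}{86} + \frac{1}{7} \cdot 4\right) - 20295 = \left(- \frac{85}{86} + \frac{4}{7}\right) - 20295 = - \frac{251}{602} - 20295 = - \frac{12217841}{602}$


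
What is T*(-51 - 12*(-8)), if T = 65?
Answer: 2925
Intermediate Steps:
T*(-51 - 12*(-8)) = 65*(-51 - 12*(-8)) = 65*(-51 + 96) = 65*45 = 2925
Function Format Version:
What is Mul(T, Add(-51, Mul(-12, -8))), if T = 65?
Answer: 2925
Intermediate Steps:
Mul(T, Add(-51, Mul(-12, -8))) = Mul(65, Add(-51, Mul(-12, -8))) = Mul(65, Add(-51, 96)) = Mul(65, 45) = 2925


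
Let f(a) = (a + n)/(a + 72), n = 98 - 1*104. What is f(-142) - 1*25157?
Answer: -880421/35 ≈ -25155.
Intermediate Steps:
n = -6 (n = 98 - 104 = -6)
f(a) = (-6 + a)/(72 + a) (f(a) = (a - 6)/(a + 72) = (-6 + a)/(72 + a))
f(-142) - 1*25157 = (-6 - 142)/(72 - 142) - 1*25157 = -148/(-70) - 25157 = -1/70*(-148) - 25157 = 74/35 - 25157 = -880421/35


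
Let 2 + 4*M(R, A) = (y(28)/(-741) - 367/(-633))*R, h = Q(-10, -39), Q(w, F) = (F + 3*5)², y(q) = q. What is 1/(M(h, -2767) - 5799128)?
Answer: -104234/604458224933 ≈ -1.7244e-7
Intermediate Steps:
Q(w, F) = (15 + F)² (Q(w, F) = (F + 15)² = (15 + F)²)
h = 576 (h = (15 - 39)² = (-24)² = 576)
M(R, A) = -½ + 28247*R/208468 (M(R, A) = -½ + ((28/(-741) - 367/(-633))*R)/4 = -½ + ((28*(-1/741) - 367*(-1/633))*R)/4 = -½ + ((-28/741 + 367/633)*R)/4 = -½ + (28247*R/52117)/4 = -½ + 28247*R/208468)
1/(M(h, -2767) - 5799128) = 1/((-½ + (28247/208468)*576) - 5799128) = 1/((-½ + 4067568/52117) - 5799128) = 1/(8083019/104234 - 5799128) = 1/(-604458224933/104234) = -104234/604458224933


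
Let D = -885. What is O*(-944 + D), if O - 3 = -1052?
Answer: 1918621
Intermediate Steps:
O = -1049 (O = 3 - 1052 = -1049)
O*(-944 + D) = -1049*(-944 - 885) = -1049*(-1829) = 1918621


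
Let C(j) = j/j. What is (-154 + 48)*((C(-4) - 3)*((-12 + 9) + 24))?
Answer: 4452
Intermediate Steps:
C(j) = 1
(-154 + 48)*((C(-4) - 3)*((-12 + 9) + 24)) = (-154 + 48)*((1 - 3)*((-12 + 9) + 24)) = -(-212)*(-3 + 24) = -(-212)*21 = -106*(-42) = 4452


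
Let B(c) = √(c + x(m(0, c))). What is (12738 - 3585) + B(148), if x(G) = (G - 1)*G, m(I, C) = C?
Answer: 9301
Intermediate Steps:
x(G) = G*(-1 + G) (x(G) = (-1 + G)*G = G*(-1 + G))
B(c) = √(c + c*(-1 + c))
(12738 - 3585) + B(148) = (12738 - 3585) + √(148²) = 9153 + √21904 = 9153 + 148 = 9301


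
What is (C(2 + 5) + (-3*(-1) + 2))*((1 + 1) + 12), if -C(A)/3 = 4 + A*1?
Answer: -392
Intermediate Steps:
C(A) = -12 - 3*A (C(A) = -3*(4 + A*1) = -3*(4 + A) = -12 - 3*A)
(C(2 + 5) + (-3*(-1) + 2))*((1 + 1) + 12) = ((-12 - 3*(2 + 5)) + (-3*(-1) + 2))*((1 + 1) + 12) = ((-12 - 3*7) + (3 + 2))*(2 + 12) = ((-12 - 21) + 5)*14 = (-33 + 5)*14 = -28*14 = -392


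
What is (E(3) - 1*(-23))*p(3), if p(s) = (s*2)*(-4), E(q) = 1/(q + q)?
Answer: -556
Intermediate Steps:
E(q) = 1/(2*q)
p(s) = -8*s (p(s) = (2*s)*(-4) = -8*s)
(E(3) - 1*(-23))*p(3) = ((½)/3 - 1*(-23))*(-8*3) = ((½)*(⅓) + 23)*(-24) = (⅙ + 23)*(-24) = (139/6)*(-24) = -556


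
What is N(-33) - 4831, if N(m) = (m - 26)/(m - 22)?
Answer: -265646/55 ≈ -4829.9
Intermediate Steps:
N(m) = (-26 + m)/(-22 + m)
N(-33) - 4831 = (-26 - 33)/(-22 - 33) - 4831 = -59/(-55) - 4831 = -1/55*(-59) - 4831 = 59/55 - 4831 = -265646/55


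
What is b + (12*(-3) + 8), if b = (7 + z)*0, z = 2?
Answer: -28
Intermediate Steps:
b = 0 (b = (7 + 2)*0 = 9*0 = 0)
b + (12*(-3) + 8) = 0 + (12*(-3) + 8) = 0 + (-36 + 8) = 0 - 28 = -28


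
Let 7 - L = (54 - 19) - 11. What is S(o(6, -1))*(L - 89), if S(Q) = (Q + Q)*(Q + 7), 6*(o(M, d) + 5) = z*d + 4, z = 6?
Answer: 16960/9 ≈ 1884.4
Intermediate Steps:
o(M, d) = -13/3 + d (o(M, d) = -5 + (6*d + 4)/6 = -5 + (4 + 6*d)/6 = -5 + (⅔ + d) = -13/3 + d)
L = -17 (L = 7 - ((54 - 19) - 11) = 7 - (35 - 11) = 7 - 1*24 = 7 - 24 = -17)
S(Q) = 2*Q*(7 + Q) (S(Q) = (2*Q)*(7 + Q) = 2*Q*(7 + Q))
S(o(6, -1))*(L - 89) = (2*(-13/3 - 1)*(7 + (-13/3 - 1)))*(-17 - 89) = (2*(-16/3)*(7 - 16/3))*(-106) = (2*(-16/3)*(5/3))*(-106) = -160/9*(-106) = 16960/9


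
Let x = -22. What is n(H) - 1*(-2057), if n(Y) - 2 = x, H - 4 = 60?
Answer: 2037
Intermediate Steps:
H = 64 (H = 4 + 60 = 64)
n(Y) = -20 (n(Y) = 2 - 22 = -20)
n(H) - 1*(-2057) = -20 - 1*(-2057) = -20 + 2057 = 2037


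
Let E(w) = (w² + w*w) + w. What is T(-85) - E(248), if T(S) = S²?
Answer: -116031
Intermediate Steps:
E(w) = w + 2*w² (E(w) = (w² + w²) + w = 2*w² + w = w + 2*w²)
T(-85) - E(248) = (-85)² - 248*(1 + 2*248) = 7225 - 248*(1 + 496) = 7225 - 248*497 = 7225 - 1*123256 = 7225 - 123256 = -116031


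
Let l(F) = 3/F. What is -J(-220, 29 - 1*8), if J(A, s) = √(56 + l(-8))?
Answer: -√890/4 ≈ -7.4582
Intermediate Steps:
J(A, s) = √890/4 (J(A, s) = √(56 + 3/(-8)) = √(56 + 3*(-⅛)) = √(56 - 3/8) = √(445/8) = √890/4)
-J(-220, 29 - 1*8) = -√890/4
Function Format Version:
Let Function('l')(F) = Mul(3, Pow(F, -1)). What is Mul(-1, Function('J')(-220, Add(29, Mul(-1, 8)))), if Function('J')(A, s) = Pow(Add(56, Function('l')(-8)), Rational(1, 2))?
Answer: Mul(Rational(-1, 4), Pow(890, Rational(1, 2))) ≈ -7.4582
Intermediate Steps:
Function('J')(A, s) = Mul(Rational(1, 4), Pow(890, Rational(1, 2))) (Function('J')(A, s) = Pow(Add(56, Mul(3, Pow(-8, -1))), Rational(1, 2)) = Pow(Add(56, Mul(3, Rational(-1, 8))), Rational(1, 2)) = Pow(Add(56, Rational(-3, 8)), Rational(1, 2)) = Pow(Rational(445, 8), Rational(1, 2)) = Mul(Rational(1, 4), Pow(890, Rational(1, 2))))
Mul(-1, Function('J')(-220, Add(29, Mul(-1, 8)))) = Mul(-1, Mul(Rational(1, 4), Pow(890, Rational(1, 2)))) = Mul(Rational(-1, 4), Pow(890, Rational(1, 2)))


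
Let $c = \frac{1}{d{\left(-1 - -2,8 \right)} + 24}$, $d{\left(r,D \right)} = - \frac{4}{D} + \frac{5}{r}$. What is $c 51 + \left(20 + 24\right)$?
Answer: $\frac{870}{19} \approx 45.789$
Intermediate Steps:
$c = \frac{2}{57}$ ($c = \frac{1}{\left(- \frac{4}{8} + \frac{5}{-1 - -2}\right) + 24} = \frac{1}{\left(\left(-4\right) \frac{1}{8} + \frac{5}{-1 + 2}\right) + 24} = \frac{1}{\left(- \frac{1}{2} + \frac{5}{1}\right) + 24} = \frac{1}{\left(- \frac{1}{2} + 5 \cdot 1\right) + 24} = \frac{1}{\left(- \frac{1}{2} + 5\right) + 24} = \frac{1}{\frac{9}{2} + 24} = \frac{1}{\frac{57}{2}} = \frac{2}{57} \approx 0.035088$)
$c 51 + \left(20 + 24\right) = \frac{2}{57} \cdot 51 + \left(20 + 24\right) = \frac{34}{19} + 44 = \frac{870}{19}$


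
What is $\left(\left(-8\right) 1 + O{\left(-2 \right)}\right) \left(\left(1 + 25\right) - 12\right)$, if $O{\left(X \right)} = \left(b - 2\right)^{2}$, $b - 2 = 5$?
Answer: $238$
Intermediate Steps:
$b = 7$ ($b = 2 + 5 = 7$)
$O{\left(X \right)} = 25$ ($O{\left(X \right)} = \left(7 - 2\right)^{2} = 5^{2} = 25$)
$\left(\left(-8\right) 1 + O{\left(-2 \right)}\right) \left(\left(1 + 25\right) - 12\right) = \left(\left(-8\right) 1 + 25\right) \left(\left(1 + 25\right) - 12\right) = \left(-8 + 25\right) \left(26 - 12\right) = 17 \cdot 14 = 238$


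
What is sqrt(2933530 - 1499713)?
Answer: 3*sqrt(159313) ≈ 1197.4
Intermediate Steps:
sqrt(2933530 - 1499713) = sqrt(1433817) = 3*sqrt(159313)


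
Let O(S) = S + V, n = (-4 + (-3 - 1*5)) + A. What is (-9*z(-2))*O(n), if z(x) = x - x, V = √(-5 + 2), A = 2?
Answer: 0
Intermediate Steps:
V = I*√3 (V = √(-3) = I*√3 ≈ 1.732*I)
z(x) = 0
n = -10 (n = (-4 + (-3 - 1*5)) + 2 = (-4 + (-3 - 5)) + 2 = (-4 - 8) + 2 = -12 + 2 = -10)
O(S) = S + I*√3
(-9*z(-2))*O(n) = (-9*0)*(-10 + I*√3) = 0*(-10 + I*√3) = 0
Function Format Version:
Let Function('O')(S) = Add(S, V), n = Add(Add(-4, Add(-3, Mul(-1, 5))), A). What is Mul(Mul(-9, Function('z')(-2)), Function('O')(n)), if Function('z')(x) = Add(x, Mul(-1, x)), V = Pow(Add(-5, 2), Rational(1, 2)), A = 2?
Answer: 0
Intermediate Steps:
V = Mul(I, Pow(3, Rational(1, 2))) (V = Pow(-3, Rational(1, 2)) = Mul(I, Pow(3, Rational(1, 2))) ≈ Mul(1.7320, I))
Function('z')(x) = 0
n = -10 (n = Add(Add(-4, Add(-3, Mul(-1, 5))), 2) = Add(Add(-4, Add(-3, -5)), 2) = Add(Add(-4, -8), 2) = Add(-12, 2) = -10)
Function('O')(S) = Add(S, Mul(I, Pow(3, Rational(1, 2))))
Mul(Mul(-9, Function('z')(-2)), Function('O')(n)) = Mul(Mul(-9, 0), Add(-10, Mul(I, Pow(3, Rational(1, 2))))) = Mul(0, Add(-10, Mul(I, Pow(3, Rational(1, 2))))) = 0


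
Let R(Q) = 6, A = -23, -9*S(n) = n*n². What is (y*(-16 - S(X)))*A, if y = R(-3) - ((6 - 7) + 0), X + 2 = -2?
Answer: 33488/9 ≈ 3720.9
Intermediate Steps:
X = -4 (X = -2 - 2 = -4)
S(n) = -n³/9 (S(n) = -n*n²/9 = -n³/9)
y = 7 (y = 6 - ((6 - 7) + 0) = 6 - (-1 + 0) = 6 - 1*(-1) = 6 + 1 = 7)
(y*(-16 - S(X)))*A = (7*(-16 - (-1)*(-4)³/9))*(-23) = (7*(-16 - (-1)*(-64)/9))*(-23) = (7*(-16 - 1*64/9))*(-23) = (7*(-16 - 64/9))*(-23) = (7*(-208/9))*(-23) = -1456/9*(-23) = 33488/9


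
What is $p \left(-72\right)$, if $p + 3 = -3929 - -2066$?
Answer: $134352$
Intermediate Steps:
$p = -1866$ ($p = -3 - 1863 = -1866$)
$p \left(-72\right) = \left(-1866\right) \left(-72\right) = 134352$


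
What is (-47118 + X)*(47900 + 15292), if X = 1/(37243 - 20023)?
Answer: -4272684736094/1435 ≈ -2.9775e+9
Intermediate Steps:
X = 1/17220 ≈ 5.8072e-5
(-47118 + X)*(47900 + 15292) = (-47118 + 1/17220)*(47900 + 15292) = -811371959/17220*63192 = -4272684736094/1435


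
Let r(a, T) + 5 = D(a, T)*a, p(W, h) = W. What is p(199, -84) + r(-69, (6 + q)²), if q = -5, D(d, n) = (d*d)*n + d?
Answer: -323554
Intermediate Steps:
D(d, n) = d + n*d² (D(d, n) = d²*n + d = n*d² + d = d + n*d²)
r(a, T) = -5 + a²*(1 + T*a) (r(a, T) = -5 + (a*(1 + a*T))*a = -5 + (a*(1 + T*a))*a = -5 + a²*(1 + T*a))
p(199, -84) + r(-69, (6 + q)²) = 199 + (-5 + (-69)²*(1 + (6 - 5)²*(-69))) = 199 + (-5 + 4761*(1 + 1²*(-69))) = 199 + (-5 + 4761*(1 + 1*(-69))) = 199 + (-5 + 4761*(1 - 69)) = 199 + (-5 + 4761*(-68)) = 199 + (-5 - 323748) = 199 - 323753 = -323554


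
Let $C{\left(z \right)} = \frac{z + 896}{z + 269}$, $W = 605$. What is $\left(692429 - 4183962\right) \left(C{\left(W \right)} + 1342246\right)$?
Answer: $- \frac{215579101174535}{46} \approx -4.6865 \cdot 10^{12}$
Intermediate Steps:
$C{\left(z \right)} = \frac{896 + z}{269 + z}$
$\left(692429 - 4183962\right) \left(C{\left(W \right)} + 1342246\right) = \left(692429 - 4183962\right) \left(\frac{896 + 605}{269 + 605} + 1342246\right) = - 3491533 \left(\frac{1}{874} \cdot 1501 + 1342246\right) = - 3491533 \left(\frac{79}{46} + 1342246\right) = \left(-3491533\right) \frac{61743395}{46} = - \frac{215579101174535}{46}$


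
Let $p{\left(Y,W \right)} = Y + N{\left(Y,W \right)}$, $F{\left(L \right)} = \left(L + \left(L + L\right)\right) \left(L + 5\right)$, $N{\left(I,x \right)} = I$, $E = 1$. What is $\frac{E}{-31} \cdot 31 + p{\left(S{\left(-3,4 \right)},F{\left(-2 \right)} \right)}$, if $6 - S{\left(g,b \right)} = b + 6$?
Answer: $-9$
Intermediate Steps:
$S{\left(g,b \right)} = - b$ ($S{\left(g,b \right)} = 6 - \left(b + 6\right) = 6 - \left(6 + b\right) = - b$)
$F{\left(L \right)} = 3 L \left(5 + L\right)$ ($F{\left(L \right)} = \left(L + 2 L\right) \left(5 + L\right) = 3 L \left(5 + L\right)$)
$p{\left(Y,W \right)} = 2 Y$ ($p{\left(Y,W \right)} = Y + Y = 2 Y$)
$\frac{E}{-31} \cdot 31 + p{\left(S{\left(-3,4 \right)},F{\left(-2 \right)} \right)} = 1 \frac{1}{-31} \cdot 31 + 2 \left(\left(-1\right) 4\right) = 1 \left(- \frac{1}{31}\right) 31 + 2 \left(-4\right) = \left(- \frac{1}{31}\right) 31 - 8 = -1 - 8 = -9$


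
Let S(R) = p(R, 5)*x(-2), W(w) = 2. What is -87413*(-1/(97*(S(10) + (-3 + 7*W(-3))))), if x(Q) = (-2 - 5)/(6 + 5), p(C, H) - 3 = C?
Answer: 961543/2910 ≈ 330.43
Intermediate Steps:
p(C, H) = 3 + C
x(Q) = -7/11
S(R) = -21/11 - 7*R/11 (S(R) = (3 + R)*(-7/11) = -21/11 - 7*R/11)
-87413*(-1/(97*(S(10) + (-3 + 7*W(-3))))) = -87413*(-1/(97*((-21/11 - 7/11*10) + (-3 + 7*2)))) = -87413*(-1/(97*((-21/11 - 70/11) + (-3 + 14)))) = -87413*(-1/(97*(-91/11 + 11))) = -87413/((-97*30/11)) = -87413/(-2910/11) = -87413*(-11/2910) = 961543/2910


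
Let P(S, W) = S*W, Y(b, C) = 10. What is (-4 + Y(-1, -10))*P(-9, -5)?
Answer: 270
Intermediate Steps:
(-4 + Y(-1, -10))*P(-9, -5) = (-4 + 10)*(-9*(-5)) = 6*45 = 270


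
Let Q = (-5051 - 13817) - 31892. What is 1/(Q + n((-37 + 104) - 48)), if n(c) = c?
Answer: -1/50741 ≈ -1.9708e-5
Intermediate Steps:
Q = -50760 (Q = -18868 - 31892 = -50760)
1/(Q + n((-37 + 104) - 48)) = 1/(-50760 + ((-37 + 104) - 48)) = 1/(-50760 + (67 - 48)) = 1/(-50760 + 19) = 1/(-50741) = -1/50741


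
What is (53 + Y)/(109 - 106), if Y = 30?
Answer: 83/3 ≈ 27.667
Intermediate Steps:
(53 + Y)/(109 - 106) = (53 + 30)/(109 - 106) = 83/3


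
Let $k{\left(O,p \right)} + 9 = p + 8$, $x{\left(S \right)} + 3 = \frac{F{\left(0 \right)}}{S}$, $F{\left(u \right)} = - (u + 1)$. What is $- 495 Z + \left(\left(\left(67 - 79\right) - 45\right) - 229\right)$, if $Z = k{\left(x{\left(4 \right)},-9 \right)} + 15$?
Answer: $-2761$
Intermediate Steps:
$F{\left(u \right)} = -1 - u$ ($F{\left(u \right)} = - (1 + u) = -1 - u$)
$x{\left(S \right)} = -3 - \frac{1}{S}$ ($x{\left(S \right)} = -3 + \frac{-1 - 0}{S} = -3 + \frac{-1 + 0}{S} = -3 - \frac{1}{S}$)
$k{\left(O,p \right)} = -1 + p$ ($k{\left(O,p \right)} = -9 + \left(p + 8\right) = -9 + \left(8 + p\right) = -1 + p$)
$Z = 5$ ($Z = \left(-1 - 9\right) + 15 = -10 + 15 = 5$)
$- 495 Z + \left(\left(\left(67 - 79\right) - 45\right) - 229\right) = \left(-495\right) 5 + \left(\left(\left(67 - 79\right) - 45\right) - 229\right) = -2475 - 286 = -2761$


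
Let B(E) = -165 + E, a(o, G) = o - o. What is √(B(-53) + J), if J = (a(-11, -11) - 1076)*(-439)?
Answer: √472146 ≈ 687.13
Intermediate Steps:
a(o, G) = 0
J = 472364 (J = (0 - 1076)*(-439) = -1076*(-439) = 472364)
√(B(-53) + J) = √((-165 - 53) + 472364) = √(-218 + 472364) = √472146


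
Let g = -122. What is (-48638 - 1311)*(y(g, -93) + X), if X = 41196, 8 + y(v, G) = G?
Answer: -2052654155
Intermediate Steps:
y(v, G) = -8 + G
(-48638 - 1311)*(y(g, -93) + X) = (-48638 - 1311)*((-8 - 93) + 41196) = -49949*(-101 + 41196) = -49949*41095 = -2052654155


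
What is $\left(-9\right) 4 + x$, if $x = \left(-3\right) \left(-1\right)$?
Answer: $-33$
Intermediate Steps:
$x = 3$
$\left(-9\right) 4 + x = \left(-9\right) 4 + 3 = -36 + 3 = -33$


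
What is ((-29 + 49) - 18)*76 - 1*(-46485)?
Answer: 46637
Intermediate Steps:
((-29 + 49) - 18)*76 - 1*(-46485) = (20 - 18)*76 + 46485 = 2*76 + 46485 = 152 + 46485 = 46637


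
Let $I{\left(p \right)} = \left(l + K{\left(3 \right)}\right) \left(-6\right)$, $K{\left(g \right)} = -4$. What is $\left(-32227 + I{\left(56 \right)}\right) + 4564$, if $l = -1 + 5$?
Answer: $-27663$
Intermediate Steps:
$l = 4$
$I{\left(p \right)} = 0$ ($I{\left(p \right)} = \left(4 - 4\right) \left(-6\right) = 0 \left(-6\right) = 0$)
$\left(-32227 + I{\left(56 \right)}\right) + 4564 = \left(-32227 + 0\right) + 4564 = -32227 + 4564 = -27663$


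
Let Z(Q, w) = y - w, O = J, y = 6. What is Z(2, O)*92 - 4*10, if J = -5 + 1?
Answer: 880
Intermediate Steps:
J = -4
O = -4
Z(Q, w) = 6 - w
Z(2, O)*92 - 4*10 = (6 - 1*(-4))*92 - 4*10 = (6 + 4)*92 - 40 = 10*92 - 40 = 920 - 40 = 880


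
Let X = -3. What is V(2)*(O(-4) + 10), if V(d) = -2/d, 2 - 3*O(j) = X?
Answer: -35/3 ≈ -11.667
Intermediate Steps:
O(j) = 5/3 (O(j) = 2/3 - 1/3*(-3) = 2/3 + 1 = 5/3)
V(2)*(O(-4) + 10) = (-2/2)*(5/3 + 10) = -2*1/2*(35/3) = -1*35/3 = -35/3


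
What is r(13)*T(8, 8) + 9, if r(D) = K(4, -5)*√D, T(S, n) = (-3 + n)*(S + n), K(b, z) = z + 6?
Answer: 9 + 80*√13 ≈ 297.44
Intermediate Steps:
K(b, z) = 6 + z
r(D) = √D (r(D) = (6 - 5)*√D = 1*√D = √D)
r(13)*T(8, 8) + 9 = √13*(8² - 3*8 - 3*8 + 8*8) + 9 = √13*(64 - 24 - 24 + 64) + 9 = √13*80 + 9 = 80*√13 + 9 = 9 + 80*√13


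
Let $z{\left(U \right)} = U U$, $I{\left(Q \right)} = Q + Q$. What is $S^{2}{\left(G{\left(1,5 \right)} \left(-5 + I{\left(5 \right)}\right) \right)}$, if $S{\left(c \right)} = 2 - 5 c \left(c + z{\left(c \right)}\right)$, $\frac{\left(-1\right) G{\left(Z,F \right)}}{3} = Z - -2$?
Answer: $198472032004$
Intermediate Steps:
$I{\left(Q \right)} = 2 Q$
$G{\left(Z,F \right)} = -6 - 3 Z$ ($G{\left(Z,F \right)} = - 3 \left(Z - -2\right) = - 3 \left(Z + 2\right) = - 3 \left(2 + Z\right) = -6 - 3 Z$)
$z{\left(U \right)} = U^{2}$
$S{\left(c \right)} = 2 - 5 c \left(c + c^{2}\right)$
$S^{2}{\left(G{\left(1,5 \right)} \left(-5 + I{\left(5 \right)}\right) \right)} = \left(2 - 5 \left(\left(-6 - 3\right) \left(-5 + 2 \cdot 5\right)\right)^{2} - 5 \left(\left(-6 - 3\right) \left(-5 + 2 \cdot 5\right)\right)^{3}\right)^{2} = \left(2 - 5 \left(\left(-6 - 3\right) \left(-5 + 10\right)\right)^{2} - 5 \left(\left(-6 - 3\right) \left(-5 + 10\right)\right)^{3}\right)^{2} = \left(2 - 5 \left(\left(-9\right) 5\right)^{2} - 5 \left(\left(-9\right) 5\right)^{3}\right)^{2} = \left(2 - 5 \left(-45\right)^{2} - 5 \left(-45\right)^{3}\right)^{2} = \left(2 - 10125 - -455625\right)^{2} = \left(2 - 10125 + 455625\right)^{2} = 445502^{2} = 198472032004$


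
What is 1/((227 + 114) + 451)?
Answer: 1/792 ≈ 0.0012626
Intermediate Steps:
1/((227 + 114) + 451) = 1/(341 + 451) = 1/792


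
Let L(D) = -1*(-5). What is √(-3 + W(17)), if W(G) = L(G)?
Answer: √2 ≈ 1.4142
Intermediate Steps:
L(D) = 5
W(G) = 5
√(-3 + W(17)) = √(-3 + 5) = √2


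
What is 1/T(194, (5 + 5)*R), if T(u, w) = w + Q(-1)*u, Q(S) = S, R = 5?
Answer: -1/144 ≈ -0.0069444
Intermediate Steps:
T(u, w) = w - u
1/T(194, (5 + 5)*R) = 1/((5 + 5)*5 - 1*194) = 1/(10*5 - 194) = 1/(50 - 194) = 1/(-144) = -1/144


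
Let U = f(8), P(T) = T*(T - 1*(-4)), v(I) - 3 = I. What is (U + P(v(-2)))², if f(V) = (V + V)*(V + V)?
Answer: 68121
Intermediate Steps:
v(I) = 3 + I
P(T) = T*(4 + T) (P(T) = T*(T + 4) = T*(4 + T))
f(V) = 4*V² (f(V) = (2*V)*(2*V) = 4*V²)
U = 256 (U = 4*8² = 4*64 = 256)
(U + P(v(-2)))² = (256 + (3 - 2)*(4 + (3 - 2)))² = (256 + 1*(4 + 1))² = (256 + 1*5)² = (256 + 5)² = 261² = 68121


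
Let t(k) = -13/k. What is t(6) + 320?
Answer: 1907/6 ≈ 317.83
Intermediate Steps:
t(6) + 320 = -13/6 + 320 = 1907/6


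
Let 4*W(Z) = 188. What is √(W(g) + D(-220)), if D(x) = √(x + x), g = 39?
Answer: √(47 + 2*I*√110) ≈ 7.0167 + 1.4947*I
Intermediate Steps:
W(Z) = 47 (W(Z) = (¼)*188 = 47)
D(x) = √2*√x (D(x) = √(2*x) = √2*√x)
√(W(g) + D(-220)) = √(47 + √2*√(-220)) = √(47 + √2*(2*I*√55)) = √(47 + 2*I*√110)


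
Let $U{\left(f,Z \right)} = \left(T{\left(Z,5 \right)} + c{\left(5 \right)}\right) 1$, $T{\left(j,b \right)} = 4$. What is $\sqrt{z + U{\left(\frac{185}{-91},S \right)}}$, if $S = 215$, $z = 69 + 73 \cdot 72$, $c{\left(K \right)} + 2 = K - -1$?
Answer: $\sqrt{5333} \approx 73.027$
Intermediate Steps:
$c{\left(K \right)} = -1 + K$ ($c{\left(K \right)} = -2 + \left(K - -1\right) = -2 + \left(K + 1\right) = -2 + \left(1 + K\right) = -1 + K$)
$z = 5325$ ($z = 69 + 5256 = 5325$)
$U{\left(f,Z \right)} = 8$ ($U{\left(f,Z \right)} = \left(4 + \left(-1 + 5\right)\right) 1 = \left(4 + 4\right) 1 = 8 \cdot 1 = 8$)
$\sqrt{z + U{\left(\frac{185}{-91},S \right)}} = \sqrt{5325 + 8} = \sqrt{5333}$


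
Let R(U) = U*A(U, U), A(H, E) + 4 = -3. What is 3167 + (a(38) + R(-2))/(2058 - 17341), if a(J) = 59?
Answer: 48401188/15283 ≈ 3167.0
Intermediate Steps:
A(H, E) = -7 (A(H, E) = -4 - 3 = -7)
R(U) = -7*U (R(U) = U*(-7) = -7*U)
3167 + (a(38) + R(-2))/(2058 - 17341) = 3167 + (59 - 7*(-2))/(2058 - 17341) = 3167 + (59 + 14)/(-15283) = 3167 + 73*(-1/15283) = 3167 - 73/15283 = 48401188/15283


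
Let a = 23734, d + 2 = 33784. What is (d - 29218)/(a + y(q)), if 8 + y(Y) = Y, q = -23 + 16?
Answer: 4564/23719 ≈ 0.19242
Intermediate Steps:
d = 33782 (d = -2 + 33784 = 33782)
q = -7
y(Y) = -8 + Y
(d - 29218)/(a + y(q)) = (33782 - 29218)/(23734 + (-8 - 7)) = 4564/(23734 - 15) = 4564/23719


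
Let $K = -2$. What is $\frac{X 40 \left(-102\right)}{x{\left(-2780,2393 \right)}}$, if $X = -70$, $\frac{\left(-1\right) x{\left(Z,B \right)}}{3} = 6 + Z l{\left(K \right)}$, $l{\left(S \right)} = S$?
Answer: $- \frac{47600}{2783} \approx -17.104$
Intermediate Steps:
$x{\left(Z,B \right)} = -18 + 6 Z$ ($x{\left(Z,B \right)} = - 3 \left(6 + Z \left(-2\right)\right) = - 3 \left(6 - 2 Z\right) = -18 + 6 Z$)
$\frac{X 40 \left(-102\right)}{x{\left(-2780,2393 \right)}} = \frac{\left(-70\right) 40 \left(-102\right)}{-18 + 6 \left(-2780\right)} = \frac{\left(-2800\right) \left(-102\right)}{-18 - 16680} = \frac{285600}{-16698} = 285600 \left(- \frac{1}{16698}\right) = - \frac{47600}{2783}$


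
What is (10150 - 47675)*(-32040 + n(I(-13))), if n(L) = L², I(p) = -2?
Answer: 1202150900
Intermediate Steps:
(10150 - 47675)*(-32040 + n(I(-13))) = (10150 - 47675)*(-32040 + (-2)²) = -37525*(-32040 + 4) = -37525*(-32036) = 1202150900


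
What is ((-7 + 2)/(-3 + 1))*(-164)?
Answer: -410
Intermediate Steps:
((-7 + 2)/(-3 + 1))*(-164) = -5/(-2)*(-164) = -5*(-½)*(-164) = (5/2)*(-164) = -410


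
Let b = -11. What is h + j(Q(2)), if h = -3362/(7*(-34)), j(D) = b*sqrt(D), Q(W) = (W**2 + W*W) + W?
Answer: 1681/119 - 11*sqrt(10) ≈ -20.659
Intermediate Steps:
Q(W) = W + 2*W**2 (Q(W) = (W**2 + W**2) + W = 2*W**2 + W = W + 2*W**2)
j(D) = -11*sqrt(D)
h = 1681/119 (h = -3362/(-238) = -3362*(-1/238) = 1681/119 ≈ 14.126)
h + j(Q(2)) = 1681/119 - 11*sqrt(2)*sqrt(1 + 2*2) = 1681/119 - 11*sqrt(2)*sqrt(1 + 4) = 1681/119 - 11*sqrt(10)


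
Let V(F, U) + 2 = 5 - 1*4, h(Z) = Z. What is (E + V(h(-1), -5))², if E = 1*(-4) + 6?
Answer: 1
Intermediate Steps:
V(F, U) = -1 (V(F, U) = -2 + (5 - 1*4) = -2 + (5 - 4) = -2 + 1 = -1)
E = 2 (E = -4 + 6 = 2)
(E + V(h(-1), -5))² = (2 - 1)² = 1² = 1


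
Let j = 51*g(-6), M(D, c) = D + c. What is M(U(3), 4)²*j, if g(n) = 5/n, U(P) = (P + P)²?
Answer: -68000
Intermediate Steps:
U(P) = 4*P² (U(P) = (2*P)² = 4*P²)
j = -85/2 (j = 51*(5/(-6)) = 51*(5*(-⅙)) = 51*(-⅚) = -85/2 ≈ -42.500)
M(U(3), 4)²*j = (4*3² + 4)²*(-85/2) = (4*9 + 4)²*(-85/2) = (36 + 4)²*(-85/2) = 40²*(-85/2) = 1600*(-85/2) = -68000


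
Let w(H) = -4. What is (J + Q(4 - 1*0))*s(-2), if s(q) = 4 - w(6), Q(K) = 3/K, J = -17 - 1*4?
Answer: -162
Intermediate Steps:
J = -21 (J = -17 - 4 = -21)
s(q) = 8 (s(q) = 4 - 1*(-4) = 4 + 4 = 8)
(J + Q(4 - 1*0))*s(-2) = (-21 + 3/(4 - 1*0))*8 = (-21 + 3/(4 + 0))*8 = (-21 + 3/4)*8 = (-21 + 3*(¼))*8 = (-21 + ¾)*8 = -81/4*8 = -162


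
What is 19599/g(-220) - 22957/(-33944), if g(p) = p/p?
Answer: 665291413/33944 ≈ 19600.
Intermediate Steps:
g(p) = 1
19599/g(-220) - 22957/(-33944) = 19599/1 - 22957/(-33944) = 19599*1 - 22957*(-1/33944) = 19599 + 22957/33944 = 665291413/33944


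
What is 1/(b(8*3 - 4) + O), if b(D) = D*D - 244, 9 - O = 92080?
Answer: -1/91915 ≈ -1.0880e-5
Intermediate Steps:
O = -92071 (O = 9 - 1*92080 = 9 - 92080 = -92071)
b(D) = -244 + D² (b(D) = D² - 244 = -244 + D²)
1/(b(8*3 - 4) + O) = 1/((-244 + (8*3 - 4)²) - 92071) = 1/((-244 + (24 - 4)²) - 92071) = 1/((-244 + 20²) - 92071) = 1/((-244 + 400) - 92071) = 1/(156 - 92071) = 1/(-91915) = -1/91915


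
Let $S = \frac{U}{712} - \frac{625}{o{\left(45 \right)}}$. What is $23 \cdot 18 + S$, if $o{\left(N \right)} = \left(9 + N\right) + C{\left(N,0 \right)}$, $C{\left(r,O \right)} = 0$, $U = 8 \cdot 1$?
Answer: $\frac{1934113}{4806} \approx 402.44$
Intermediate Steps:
$U = 8$
$o{\left(N \right)} = 9 + N$ ($o{\left(N \right)} = \left(9 + N\right) + 0 = 9 + N$)
$S = - \frac{55571}{4806}$ ($S = \frac{8}{712} - \frac{625}{9 + 45} = 8 \cdot \frac{1}{712} - \frac{625}{54} = \frac{1}{89} - \frac{625}{54} = - \frac{55571}{4806} \approx -11.563$)
$23 \cdot 18 + S = 23 \cdot 18 - \frac{55571}{4806} = 414 - \frac{55571}{4806} = \frac{1934113}{4806}$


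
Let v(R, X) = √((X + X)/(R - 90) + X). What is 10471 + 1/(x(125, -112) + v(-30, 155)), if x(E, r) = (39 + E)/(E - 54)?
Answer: 93162828899/8897237 + 10082*√5487/8897237 ≈ 10471.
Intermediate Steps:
x(E, r) = (39 + E)/(-54 + E)
v(R, X) = √(X + 2*X/(-90 + R)) (v(R, X) = √((2*X)/(-90 + R) + X) = √(2*X/(-90 + R) + X) = √(X + 2*X/(-90 + R)))
10471 + 1/(x(125, -112) + v(-30, 155)) = 10471 + 1/((39 + 125)/(-54 + 125) + √(155*(-88 - 30)/(-90 - 30))) = 10471 + 1/(164/71 + √(155*(-118)/(-120))) = 10471 + 1/((1/71)*164 + √(155*(-1/120)*(-118))) = 10471 + 1/(164/71 + √(1829/12)) = 10471 + 1/(164/71 + √5487/6)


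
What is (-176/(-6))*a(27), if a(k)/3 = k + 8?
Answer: 3080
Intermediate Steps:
a(k) = 24 + 3*k (a(k) = 3*(k + 8) = 3*(8 + k) = 24 + 3*k)
(-176/(-6))*a(27) = (-176/(-6))*(24 + 3*27) = (-176*(-⅙))*(24 + 81) = (88/3)*105 = 3080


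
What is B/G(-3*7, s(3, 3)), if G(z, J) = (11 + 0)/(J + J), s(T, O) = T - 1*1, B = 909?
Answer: 3636/11 ≈ 330.55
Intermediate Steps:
s(T, O) = -1 + T (s(T, O) = T - 1 = -1 + T)
G(z, J) = 11/(2*J) (G(z, J) = 11/((2*J)) = 11*(1/(2*J)) = 11/(2*J))
B/G(-3*7, s(3, 3)) = 909/((11/(2*(-1 + 3)))) = 909/(((11/2)/2)) = 909/(((11/2)*(½))) = 909/(11/4) = 909*(4/11) = 3636/11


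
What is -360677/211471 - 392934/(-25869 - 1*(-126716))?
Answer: -119467339333/21326215937 ≈ -5.6019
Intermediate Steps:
-360677/211471 - 392934/(-25869 - 1*(-126716)) = -360677*1/211471 - 392934/(-25869 + 126716) = -360677/211471 - 392934/100847 = -119467339333/21326215937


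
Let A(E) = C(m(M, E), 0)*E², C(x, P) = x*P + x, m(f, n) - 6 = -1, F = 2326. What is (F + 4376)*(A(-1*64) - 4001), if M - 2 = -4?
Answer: 110442258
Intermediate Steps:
M = -2 (M = 2 - 4 = -2)
m(f, n) = 5 (m(f, n) = 6 - 1 = 5)
C(x, P) = x + P*x (C(x, P) = P*x + x = x + P*x)
A(E) = 5*E² (A(E) = (5*(1 + 0))*E² = (5*1)*E² = 5*E²)
(F + 4376)*(A(-1*64) - 4001) = (2326 + 4376)*(5*(-1*64)² - 4001) = 6702*(5*(-64)² - 4001) = 6702*(5*4096 - 4001) = 6702*(20480 - 4001) = 6702*16479 = 110442258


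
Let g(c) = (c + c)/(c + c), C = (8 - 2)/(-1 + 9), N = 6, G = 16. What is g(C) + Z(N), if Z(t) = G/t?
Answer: 11/3 ≈ 3.6667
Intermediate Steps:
C = ¾ (C = 6/8 = 6*(⅛) = ¾ ≈ 0.75000)
Z(t) = 16/t
g(c) = 1 (g(c) = (2*c)/((2*c)) = (2*c)*(1/(2*c)) = 1)
g(C) + Z(N) = 1 + 16/6 = 1 + 16*(⅙) = 1 + 8/3 = 11/3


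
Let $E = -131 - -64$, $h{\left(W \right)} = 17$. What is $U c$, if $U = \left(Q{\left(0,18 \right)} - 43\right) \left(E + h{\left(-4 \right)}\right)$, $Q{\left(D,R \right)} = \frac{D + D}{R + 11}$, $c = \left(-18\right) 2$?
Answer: $-77400$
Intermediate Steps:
$c = -36$
$E = -67$ ($E = -131 + 64 = -67$)
$Q{\left(D,R \right)} = \frac{2 D}{11 + R}$
$U = 2150$ ($U = \left(2 \cdot 0 \frac{1}{11 + 18} - 43\right) \left(-67 + 17\right) = \left(2 \cdot 0 \cdot \frac{1}{29} - 43\right) \left(-50\right) = \left(0 - 43\right) \left(-50\right) = \left(-43\right) \left(-50\right) = 2150$)
$U c = 2150 \left(-36\right) = -77400$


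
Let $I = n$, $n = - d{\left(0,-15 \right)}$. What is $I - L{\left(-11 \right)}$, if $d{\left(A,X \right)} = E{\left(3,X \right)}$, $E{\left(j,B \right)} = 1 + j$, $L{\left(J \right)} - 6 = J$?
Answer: $1$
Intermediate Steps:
$L{\left(J \right)} = 6 + J$
$d{\left(A,X \right)} = 4$ ($d{\left(A,X \right)} = 1 + 3 = 4$)
$n = -4$ ($n = \left(-1\right) 4 = -4$)
$I = -4$
$I - L{\left(-11 \right)} = -4 - \left(6 - 11\right) = -4 - -5 = -4 + 5 = 1$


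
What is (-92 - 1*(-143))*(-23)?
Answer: -1173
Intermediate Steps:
(-92 - 1*(-143))*(-23) = (-92 + 143)*(-23) = 51*(-23) = -1173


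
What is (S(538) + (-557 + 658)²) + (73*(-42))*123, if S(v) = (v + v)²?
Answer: 790859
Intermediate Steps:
S(v) = 4*v² (S(v) = (2*v)² = 4*v²)
(S(538) + (-557 + 658)²) + (73*(-42))*123 = (4*538² + (-557 + 658)²) + (73*(-42))*123 = (4*289444 + 101²) - 3066*123 = (1157776 + 10201) - 377118 = 1167977 - 377118 = 790859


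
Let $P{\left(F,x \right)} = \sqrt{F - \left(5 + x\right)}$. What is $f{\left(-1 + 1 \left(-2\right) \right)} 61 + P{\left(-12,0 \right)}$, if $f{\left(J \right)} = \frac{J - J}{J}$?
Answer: $i \sqrt{17} \approx 4.1231 i$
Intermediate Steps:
$P{\left(F,x \right)} = \sqrt{-5 + F - x}$
$f{\left(J \right)} = 0$ ($f{\left(J \right)} = \frac{0}{J} = 0$)
$f{\left(-1 + 1 \left(-2\right) \right)} 61 + P{\left(-12,0 \right)} = 0 \cdot 61 + \sqrt{-5 - 12 - 0} = 0 + \sqrt{-5 - 12 + 0} = 0 + \sqrt{-17} = 0 + i \sqrt{17} = i \sqrt{17}$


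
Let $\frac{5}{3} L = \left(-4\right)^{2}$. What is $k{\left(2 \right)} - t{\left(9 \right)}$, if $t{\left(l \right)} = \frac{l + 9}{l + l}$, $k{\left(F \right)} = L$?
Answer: $\frac{43}{5} \approx 8.6$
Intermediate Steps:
$L = \frac{48}{5}$ ($L = \frac{3 \left(-4\right)^{2}}{5} = \frac{3}{5} \cdot 16 = \frac{48}{5} \approx 9.6$)
$k{\left(F \right)} = \frac{48}{5}$
$t{\left(l \right)} = \frac{9 + l}{2 l}$
$k{\left(2 \right)} - t{\left(9 \right)} = \frac{48}{5} - \frac{9 + 9}{2 \cdot 9} = \frac{48}{5} - \frac{1}{2} \cdot \frac{1}{9} \cdot 18 = \frac{48}{5} - 1 = \frac{43}{5}$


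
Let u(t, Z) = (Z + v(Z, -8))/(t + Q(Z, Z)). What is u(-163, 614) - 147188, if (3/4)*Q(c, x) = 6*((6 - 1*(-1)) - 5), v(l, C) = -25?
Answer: -21637225/147 ≈ -1.4719e+5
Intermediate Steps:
Q(c, x) = 16 (Q(c, x) = 4*(6*((6 - 1*(-1)) - 5))/3 = 4*(6*((6 + 1) - 5))/3 = 4*(6*(7 - 5))/3 = 4*(6*2)/3 = (4/3)*12 = 16)
u(t, Z) = (-25 + Z)/(16 + t) (u(t, Z) = (Z - 25)/(t + 16) = (-25 + Z)/(16 + t))
u(-163, 614) - 147188 = (-25 + 614)/(16 - 163) - 147188 = 589/(-147) - 147188 = -1/147*589 - 147188 = -589/147 - 147188 = -21637225/147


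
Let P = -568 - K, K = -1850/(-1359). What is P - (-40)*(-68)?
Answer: -4470242/1359 ≈ -3289.4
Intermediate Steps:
K = 1850/1359 (K = -1850*(-1/1359) = 1850/1359 ≈ 1.3613)
P = -773762/1359 (P = -568 - 1*1850/1359 = -568 - 1850/1359 = -773762/1359 ≈ -569.36)
P - (-40)*(-68) = -773762/1359 - (-40)*(-68) = -773762/1359 - 1*2720 = -773762/1359 - 2720 = -4470242/1359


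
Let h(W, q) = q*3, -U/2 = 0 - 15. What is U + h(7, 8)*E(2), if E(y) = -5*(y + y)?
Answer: -450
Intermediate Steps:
E(y) = -10*y
U = 30 (U = -2*(0 - 15) = -2*(-15) = 30)
h(W, q) = 3*q
U + h(7, 8)*E(2) = 30 + (3*8)*(-10*2) = 30 + 24*(-20) = 30 - 480 = -450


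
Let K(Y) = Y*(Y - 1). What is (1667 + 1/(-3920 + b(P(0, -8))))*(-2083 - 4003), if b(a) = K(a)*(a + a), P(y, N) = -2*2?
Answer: -1217443261/120 ≈ -1.0145e+7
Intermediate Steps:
P(y, N) = -4
K(Y) = Y*(-1 + Y)
b(a) = 2*a²*(-1 + a) (b(a) = (a*(-1 + a))*(a + a) = (a*(-1 + a))*(2*a) = 2*a²*(-1 + a))
(1667 + 1/(-3920 + b(P(0, -8))))*(-2083 - 4003) = (1667 + 1/(-3920 + 2*(-4)²*(-1 - 4)))*(-2083 - 4003) = (1667 + 1/(-3920 + 2*16*(-5)))*(-6086) = (1667 + 1/(-3920 - 160))*(-6086) = (1667 + 1/(-4080))*(-6086) = (1667 - 1/4080)*(-6086) = (6801359/4080)*(-6086) = -1217443261/120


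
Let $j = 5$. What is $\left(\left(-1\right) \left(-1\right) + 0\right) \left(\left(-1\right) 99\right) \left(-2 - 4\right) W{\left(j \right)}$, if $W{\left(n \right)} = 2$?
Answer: $1188$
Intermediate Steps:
$\left(\left(-1\right) \left(-1\right) + 0\right) \left(\left(-1\right) 99\right) \left(-2 - 4\right) W{\left(j \right)} = \left(\left(-1\right) \left(-1\right) + 0\right) \left(\left(-1\right) 99\right) \left(-2 - 4\right) 2 = \left(1 + 0\right) \left(-99\right) \left(\left(-6\right) 2\right) = 1 \left(-99\right) \left(-12\right) = \left(-99\right) \left(-12\right) = 1188$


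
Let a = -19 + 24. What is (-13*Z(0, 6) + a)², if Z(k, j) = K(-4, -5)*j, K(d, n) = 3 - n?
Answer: 383161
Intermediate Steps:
Z(k, j) = 8*j (Z(k, j) = (3 - 1*(-5))*j = (3 + 5)*j = 8*j)
a = 5
(-13*Z(0, 6) + a)² = (-104*6 + 5)² = (-13*48 + 5)² = (-624 + 5)² = (-619)² = 383161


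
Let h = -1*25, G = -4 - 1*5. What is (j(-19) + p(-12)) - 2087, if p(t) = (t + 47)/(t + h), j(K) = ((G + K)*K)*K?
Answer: -451250/37 ≈ -12196.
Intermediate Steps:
G = -9 (G = -4 - 5 = -9)
h = -25
j(K) = K²*(-9 + K) (j(K) = ((-9 + K)*K)*K = (K*(-9 + K))*K = K²*(-9 + K))
p(t) = (47 + t)/(-25 + t) (p(t) = (t + 47)/(t - 25) = (47 + t)/(-25 + t))
(j(-19) + p(-12)) - 2087 = ((-19)²*(-9 - 19) + (47 - 12)/(-25 - 12)) - 2087 = (361*(-28) + 35/(-37)) - 2087 = (-10108 - 1/37*35) - 2087 = (-10108 - 35/37) - 2087 = -374031/37 - 2087 = -451250/37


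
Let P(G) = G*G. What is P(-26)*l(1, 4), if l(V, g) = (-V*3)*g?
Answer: -8112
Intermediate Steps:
P(G) = G**2
l(V, g) = -3*V*g (l(V, g) = (-3*V)*g = -3*V*g)
P(-26)*l(1, 4) = (-26)**2*(-3*1*4) = 676*(-12) = -8112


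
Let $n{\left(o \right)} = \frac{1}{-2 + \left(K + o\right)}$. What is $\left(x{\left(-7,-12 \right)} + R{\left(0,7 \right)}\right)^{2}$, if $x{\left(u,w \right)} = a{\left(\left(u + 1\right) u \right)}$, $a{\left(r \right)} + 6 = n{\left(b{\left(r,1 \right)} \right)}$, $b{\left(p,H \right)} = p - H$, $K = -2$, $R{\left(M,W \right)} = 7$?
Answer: $\frac{1444}{1369} \approx 1.0548$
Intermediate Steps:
$n{\left(o \right)} = \frac{1}{-4 + o}$ ($n{\left(o \right)} = \frac{1}{-2 + \left(-2 + o\right)} = \frac{1}{-4 + o}$)
$a{\left(r \right)} = -6 + \frac{1}{-5 + r}$ ($a{\left(r \right)} = -6 + \frac{1}{-4 + \left(r - 1\right)} = -6 + \frac{1}{-4 + \left(-1 + r\right)} = -6 + \frac{1}{-5 + r}$)
$x{\left(u,w \right)} = \frac{31 - 6 u \left(1 + u\right)}{-5 + u \left(1 + u\right)}$ ($x{\left(u,w \right)} = \frac{31 - 6 \left(u + 1\right) u}{-5 + \left(u + 1\right) u} = \frac{31 - 6 \left(1 + u\right) u}{-5 + \left(1 + u\right) u} = \frac{31 - 6 u \left(1 + u\right)}{-5 + u \left(1 + u\right)}$)
$\left(x{\left(-7,-12 \right)} + R{\left(0,7 \right)}\right)^{2} = \left(\frac{31 - - 42 \left(1 - 7\right)}{-5 - 7 \left(1 - 7\right)} + 7\right)^{2} = \left(\frac{31 - \left(-42\right) \left(-6\right)}{-5 - -42} + 7\right)^{2} = \left(\frac{31 - 252}{-5 + 42} + 7\right)^{2} = \left(\frac{1}{37} \left(-221\right) + 7\right)^{2} = \left(- \frac{221}{37} + 7\right)^{2} = \left(\frac{38}{37}\right)^{2} = \frac{1444}{1369}$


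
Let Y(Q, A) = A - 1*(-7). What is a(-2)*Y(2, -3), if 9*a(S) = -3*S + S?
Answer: 16/9 ≈ 1.7778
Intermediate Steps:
Y(Q, A) = 7 + A (Y(Q, A) = A + 7 = 7 + A)
a(S) = -2*S/9 (a(S) = (-3*S + S)/9 = (-2*S)/9 = -2*S/9)
a(-2)*Y(2, -3) = (-2/9*(-2))*(7 - 3) = (4/9)*4 = 16/9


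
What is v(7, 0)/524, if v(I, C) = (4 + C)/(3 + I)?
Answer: 1/1310 ≈ 0.00076336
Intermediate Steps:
v(I, C) = (4 + C)/(3 + I)
v(7, 0)/524 = ((4 + 0)/(3 + 7))/524 = (4/10)/524 = ((⅒)*4)/524 = (1/524)*(⅖) = 1/1310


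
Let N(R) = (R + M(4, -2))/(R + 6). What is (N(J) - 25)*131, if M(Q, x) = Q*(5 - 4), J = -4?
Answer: -3275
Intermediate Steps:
M(Q, x) = Q (M(Q, x) = Q*1 = Q)
N(R) = (4 + R)/(6 + R) (N(R) = (R + 4)/(R + 6) = (4 + R)/(6 + R))
(N(J) - 25)*131 = ((4 - 4)/(6 - 4) - 25)*131 = (0/2 - 25)*131 = ((½)*0 - 25)*131 = (0 - 25)*131 = -25*131 = -3275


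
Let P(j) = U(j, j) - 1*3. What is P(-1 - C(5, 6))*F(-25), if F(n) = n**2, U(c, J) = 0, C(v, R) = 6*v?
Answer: -1875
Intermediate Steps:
P(j) = -3 (P(j) = 0 - 1*3 = 0 - 3 = -3)
P(-1 - C(5, 6))*F(-25) = -3*(-25)**2 = -3*625 = -1875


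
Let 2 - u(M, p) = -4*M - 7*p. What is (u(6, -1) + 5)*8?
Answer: 192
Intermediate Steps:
u(M, p) = 2 + 4*M + 7*p (u(M, p) = 2 - (-4*M - 7*p) = 2 - (-7*p - 4*M) = 2 + (4*M + 7*p) = 2 + 4*M + 7*p)
(u(6, -1) + 5)*8 = ((2 + 4*6 + 7*(-1)) + 5)*8 = ((2 + 24 - 7) + 5)*8 = (19 + 5)*8 = 24*8 = 192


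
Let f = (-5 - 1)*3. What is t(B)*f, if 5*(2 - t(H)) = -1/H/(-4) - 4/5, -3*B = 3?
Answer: -1989/50 ≈ -39.780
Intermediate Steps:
B = -1 (B = -⅓*3 = -1)
f = -18 (f = -6*3 = -18)
t(H) = 54/25 - 1/(20*H) (t(H) = 2 - (-1/H/(-4) - 4/5)/5 = 2 - (-1/H*(-¼) - 4*⅕)/5 = 2 - (1/(4*H) - ⅘)/5 = 2 - (-⅘ + 1/(4*H))/5 = 2 + (4/25 - 1/(20*H)) = 54/25 - 1/(20*H))
t(B)*f = ((1/100)*(-5 + 216*(-1))/(-1))*(-18) = ((1/100)*(-1)*(-5 - 216))*(-18) = ((1/100)*(-1)*(-221))*(-18) = (221/100)*(-18) = -1989/50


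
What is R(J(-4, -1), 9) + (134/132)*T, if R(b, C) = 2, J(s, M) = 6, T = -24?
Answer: -246/11 ≈ -22.364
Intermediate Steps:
R(J(-4, -1), 9) + (134/132)*T = 2 + (134/132)*(-24) = 2 + (134*(1/132))*(-24) = 2 + (67/66)*(-24) = 2 - 268/11 = -246/11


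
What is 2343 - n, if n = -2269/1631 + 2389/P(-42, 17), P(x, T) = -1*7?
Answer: 4380339/1631 ≈ 2685.7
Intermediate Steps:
P(x, T) = -7
n = -558906/1631 (n = -2269/1631 + 2389/(-7) = -2269*1/1631 + 2389*(-⅐) = -2269/1631 - 2389/7 = -558906/1631 ≈ -342.68)
2343 - n = 2343 - 1*(-558906/1631) = 2343 + 558906/1631 = 4380339/1631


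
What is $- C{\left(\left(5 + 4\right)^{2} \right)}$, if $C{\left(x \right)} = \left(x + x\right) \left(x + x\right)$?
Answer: $-26244$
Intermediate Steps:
$C{\left(x \right)} = 4 x^{2}$ ($C{\left(x \right)} = 2 x 2 x = 4 x^{2}$)
$- C{\left(\left(5 + 4\right)^{2} \right)} = - 4 \left(\left(5 + 4\right)^{2}\right)^{2} = - 4 \left(9^{2}\right)^{2} = - 4 \cdot 81^{2} = - 4 \cdot 6561 = \left(-1\right) 26244 = -26244$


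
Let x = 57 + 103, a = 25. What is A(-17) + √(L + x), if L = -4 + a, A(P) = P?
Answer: -17 + √181 ≈ -3.5464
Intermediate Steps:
x = 160
L = 21 (L = -4 + 25 = 21)
A(-17) + √(L + x) = -17 + √(21 + 160) = -17 + √181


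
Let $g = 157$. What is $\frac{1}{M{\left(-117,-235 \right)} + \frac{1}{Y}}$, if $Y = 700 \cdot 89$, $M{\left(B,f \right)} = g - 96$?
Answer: $\frac{62300}{3800301} \approx 0.016393$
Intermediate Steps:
$M{\left(B,f \right)} = 61$ ($M{\left(B,f \right)} = 157 - 96 = 61$)
$Y = 62300$
$\frac{1}{M{\left(-117,-235 \right)} + \frac{1}{Y}} = \frac{1}{61 + \frac{1}{62300}} = \frac{1}{\frac{3800301}{62300}} = \frac{62300}{3800301}$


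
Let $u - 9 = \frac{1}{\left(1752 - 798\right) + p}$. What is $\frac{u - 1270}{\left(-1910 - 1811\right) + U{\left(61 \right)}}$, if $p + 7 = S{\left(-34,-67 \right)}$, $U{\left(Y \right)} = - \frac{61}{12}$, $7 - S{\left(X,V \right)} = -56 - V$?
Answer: $\frac{14269464}{42164359} \approx 0.33842$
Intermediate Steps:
$S{\left(X,V \right)} = 63 + V$ ($S{\left(X,V \right)} = 7 - \left(-56 - V\right) = 7 + \left(56 + V\right) = 63 + V$)
$U{\left(Y \right)} = - \frac{61}{12}$ ($U{\left(Y \right)} = \left(-61\right) \frac{1}{12} = - \frac{61}{12}$)
$p = -11$ ($p = -7 + \left(63 - 67\right) = -7 - 4 = -11$)
$u = \frac{8488}{943}$ ($u = 9 + \frac{1}{\left(1752 - 798\right) - 11} = 9 + \frac{1}{954 - 11} = 9 + \frac{1}{943} = \frac{8488}{943} \approx 9.0011$)
$\frac{u - 1270}{\left(-1910 - 1811\right) + U{\left(61 \right)}} = \frac{\frac{8488}{943} - 1270}{\left(-1910 - 1811\right) - \frac{61}{12}} = - \frac{1189122}{943 \left(-3721 - \frac{61}{12}\right)} = - \frac{1189122}{943 \left(- \frac{44713}{12}\right)} = \left(- \frac{1189122}{943}\right) \left(- \frac{12}{44713}\right) = \frac{14269464}{42164359}$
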